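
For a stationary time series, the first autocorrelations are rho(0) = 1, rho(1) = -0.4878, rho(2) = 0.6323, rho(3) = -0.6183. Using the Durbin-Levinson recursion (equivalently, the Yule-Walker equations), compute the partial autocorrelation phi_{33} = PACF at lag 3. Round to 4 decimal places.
\phi_{33} = -0.3890

The PACF at lag k is phi_{kk}, the last component of the solution
to the Yule-Walker system G_k phi = r_k where
  (G_k)_{ij} = rho(|i - j|), (r_k)_i = rho(i), i,j = 1..k.
Equivalently, Durbin-Levinson gives phi_{kk} iteratively:
  phi_{11} = rho(1)
  phi_{kk} = [rho(k) - sum_{j=1..k-1} phi_{k-1,j} rho(k-j)]
            / [1 - sum_{j=1..k-1} phi_{k-1,j} rho(j)],
  phi_{k,j} = phi_{k-1,j} - phi_{kk} phi_{k-1,k-j},  j = 1..k-1.
Step k = 1:
  phi_11 = rho(1) = -0.4878.
Step k = 2:
  phi_22 = [rho(2) - phi_11 rho(1)] / [1 - phi_11 rho(1)] = [0.6323 - (-0.4878)(-0.4878)] / [1 - (-0.4878)(-0.4878)]
         = 0.39435116 / 0.76205116 = 0.517486.
  Update: phi_21 = phi_11 - phi_22 phi_11 = -0.4878 - (0.517486)(-0.4878) = -0.23537.
Step k = 3:
  phi_33 = [rho(3) - phi_21 rho(2) - phi_22 rho(1)] / [1 - phi_21 rho(1) - phi_22 rho(2)]
    numerator   = -0.6183 - (-0.23537)(0.6323) - (0.517486)(-0.4878) = -0.21704559
    denominator = 1 - (-0.23537)(-0.4878) - (0.517486)(0.6323) = 0.55797977
  phi_33 = -0.21704559 / 0.55797977 = -0.389.
Therefore phi_{33} = -0.3890.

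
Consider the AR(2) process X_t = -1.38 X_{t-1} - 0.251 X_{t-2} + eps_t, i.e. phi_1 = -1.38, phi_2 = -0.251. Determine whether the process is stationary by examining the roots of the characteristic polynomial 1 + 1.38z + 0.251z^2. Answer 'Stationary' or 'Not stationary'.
\text{Not stationary}

The AR(p) characteristic polynomial is P(z) = 1 + 1.38z + 0.251z^2.
Stationarity requires all roots to lie outside the unit circle, i.e. |z| > 1 for every root.
Set 1 + (1.38) z + (0.251) z^2 = 0, i.e. a z^2 + b z + c = 0 with a = 0.251, b = 1.38, c = 1.
Discriminant D = b^2 - 4ac = (1.38)^2 - 4*(0.251)*1 = 1.9044 - (1.004) = 0.9004.
D >= 0, so the roots are real: z = (-b +/- sqrt(D)) / (2a) = (-1.38 +/- 0.948894) / (0.502).
  z_1 = (-1.38 + 0.948894) / (0.502) = -0.8588,   |z_1| = 0.8588.
  z_2 = (-1.38 - 0.948894) / (0.502) = -4.6392,   |z_2| = 4.6392.
Moduli of all roots: 0.8588, 4.6392.
All moduli strictly greater than 1? No.
Verdict: Not stationary.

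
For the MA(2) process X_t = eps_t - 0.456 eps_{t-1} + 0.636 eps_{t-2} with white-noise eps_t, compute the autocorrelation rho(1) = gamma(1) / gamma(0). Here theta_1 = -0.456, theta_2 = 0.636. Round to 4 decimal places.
\rho(1) = -0.4627

For an MA(q) process with theta_0 = 1, the autocovariance is
  gamma(k) = sigma^2 * sum_{i=0..q-k} theta_i * theta_{i+k},
and rho(k) = gamma(k) / gamma(0). Sigma^2 cancels.
  numerator   = (1)*(-0.456) + (-0.456)*(0.636) = -0.746016.
  denominator = (1)^2 + (-0.456)^2 + (0.636)^2 = 1.612432.
  rho(1) = -0.746016 / 1.612432 = -0.4627.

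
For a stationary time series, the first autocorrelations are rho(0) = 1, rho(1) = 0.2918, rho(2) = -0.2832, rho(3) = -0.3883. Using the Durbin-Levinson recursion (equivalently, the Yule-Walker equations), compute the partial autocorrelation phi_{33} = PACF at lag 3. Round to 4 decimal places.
\phi_{33} = -0.2021

The PACF at lag k is phi_{kk}, the last component of the solution
to the Yule-Walker system G_k phi = r_k where
  (G_k)_{ij} = rho(|i - j|), (r_k)_i = rho(i), i,j = 1..k.
Equivalently, Durbin-Levinson gives phi_{kk} iteratively:
  phi_{11} = rho(1)
  phi_{kk} = [rho(k) - sum_{j=1..k-1} phi_{k-1,j} rho(k-j)]
            / [1 - sum_{j=1..k-1} phi_{k-1,j} rho(j)],
  phi_{k,j} = phi_{k-1,j} - phi_{kk} phi_{k-1,k-j},  j = 1..k-1.
Step k = 1:
  phi_11 = rho(1) = 0.2918.
Step k = 2:
  phi_22 = [rho(2) - phi_11 rho(1)] / [1 - phi_11 rho(1)] = [-0.2832 - (0.2918)(0.2918)] / [1 - (0.2918)(0.2918)]
         = -0.36834724 / 0.91485276 = -0.40263.
  Update: phi_21 = phi_11 - phi_22 phi_11 = 0.2918 - (-0.40263)(0.2918) = 0.409287.
Step k = 3:
  phi_33 = [rho(3) - phi_21 rho(2) - phi_22 rho(1)] / [1 - phi_21 rho(1) - phi_22 rho(2)]
    numerator   = -0.3883 - (0.409287)(-0.2832) - (-0.40263)(0.2918) = -0.15490233
    denominator = 1 - (0.409287)(0.2918) - (-0.40263)(-0.2832) = 0.76654508
  phi_33 = -0.15490233 / 0.76654508 = -0.2021.
Therefore phi_{33} = -0.2021.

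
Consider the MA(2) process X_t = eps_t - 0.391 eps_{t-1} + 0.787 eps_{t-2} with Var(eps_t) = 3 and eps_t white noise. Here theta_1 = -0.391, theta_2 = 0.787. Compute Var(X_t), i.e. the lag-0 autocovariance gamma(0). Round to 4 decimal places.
\gamma(0) = 5.3168

For an MA(q) process X_t = eps_t + sum_i theta_i eps_{t-i} with
Var(eps_t) = sigma^2, the variance is
  gamma(0) = sigma^2 * (1 + sum_i theta_i^2).
  sum_i theta_i^2 = (-0.391)^2 + (0.787)^2 = 0.152881 + 0.619369 = 0.77225.
  gamma(0) = 3 * (1 + 0.77225) = 3 * 1.77225 = 5.31675, which rounds to 5.3168.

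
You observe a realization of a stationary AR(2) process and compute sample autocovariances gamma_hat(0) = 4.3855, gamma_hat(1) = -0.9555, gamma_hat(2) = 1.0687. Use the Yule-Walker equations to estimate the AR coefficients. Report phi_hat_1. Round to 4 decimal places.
\hat\phi_{1} = -0.1730

The Yule-Walker equations for an AR(p) process read, in matrix form,
  Gamma_p phi = r_p,   with   (Gamma_p)_{ij} = gamma(|i - j|),
                       (r_p)_i = gamma(i),   i,j = 1..p.
Substitute the sample gammas (Toeplitz matrix and right-hand side of size 2):
  Gamma_p = [[4.3855, -0.9555], [-0.9555, 4.3855]]
  r_p     = [-0.9555, 1.0687]
Written out:
  4.3855 phi_1 - 0.9555 phi_2 = -0.9555
  -0.9555 phi_1 + 4.3855 phi_2 = 1.0687
Solve by Cramer's rule:
  det = gamma(0)^2 - gamma(1)^2 = (4.3855)^2 - (-0.9555)^2 = 19.23261025 - 0.91298025 = 18.31963
  phi_hat_1 = [gamma(1) gamma(0) - gamma(1) gamma(2)] / det = [(-0.9555)(4.3855) - (-0.9555)(1.0687)] / 18.31963 = -3.1692024 / 18.31963 = -0.173
  phi_hat_2 = [gamma(0) gamma(2) - gamma(1)^2] / det = [(4.3855)(1.0687) - (-0.9555)^2] / 18.31963 = 3.7738036 / 18.31963 = 0.206
So phi_hat = [-0.1730, 0.2060].
Therefore phi_hat_1 = -0.1730.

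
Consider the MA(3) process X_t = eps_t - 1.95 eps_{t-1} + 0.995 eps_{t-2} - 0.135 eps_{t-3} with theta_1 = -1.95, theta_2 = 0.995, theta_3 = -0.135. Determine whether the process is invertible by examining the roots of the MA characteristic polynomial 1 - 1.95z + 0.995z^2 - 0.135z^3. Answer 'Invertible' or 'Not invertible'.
\text{Not invertible}

The MA(q) characteristic polynomial is P(z) = 1 - 1.95z + 0.995z^2 - 0.135z^3.
Invertibility requires all roots to lie outside the unit circle, i.e. |z| > 1 for every root.
Degree 3: look for a simple real root z0 first, then factor out (1 - z/z0) and solve the remaining quadratic.
Testing z0 = 2: P(2) = 1 + (-1.95)(2) + (0.995)(2)^2 + (-0.135)(2)^3
  = 1 + (-3.9) + (3.98) + (-1.08) = 0.  So z_0 = 2 is a root, |z_0| = 2.
Divide out the factor (1 - 0.5 z) = (1 - z/z0) (since 1/z0 = 0.5):
  P(z) = (1 - 0.5 z)(1 + (-1.45) z + (0.27) z^2)
  [check: z-coef -1.45 - (0.5) = -1.95; z^2-coef 0.27 - (0.5)(-1.45) = 0.995; z^3-coef -(0.5)(0.27) = -0.135.]
Remaining roots from the quadratic factor 1 + (-1.45) z + (0.27) z^2:
  Set 1 + (-1.45) z + (0.27) z^2 = 0, i.e. a z^2 + b z + c = 0 with a = 0.27, b = -1.45, c = 1.
  Discriminant D = b^2 - 4ac = (-1.45)^2 - 4*(0.27)*1 = 2.1025 - (1.08) = 1.0225.
  D >= 0, so the roots are real: z = (-b +/- sqrt(D)) / (2a) = (1.45 +/- 1.011187) / (0.54).
    z_1 = (1.45 + 1.011187) / (0.54) = 4.5578,   |z_1| = 4.5578.
    z_2 = (1.45 - 1.011187) / (0.54) = 0.8126,   |z_2| = 0.8126.
Moduli of all roots: 2.0000, 4.5578, 0.8126.
All moduli strictly greater than 1? No.
Verdict: Not invertible.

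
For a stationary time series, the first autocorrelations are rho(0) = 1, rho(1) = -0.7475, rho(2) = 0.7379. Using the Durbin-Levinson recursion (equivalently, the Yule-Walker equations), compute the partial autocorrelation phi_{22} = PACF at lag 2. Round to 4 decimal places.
\phi_{22} = 0.4060

The PACF at lag k is phi_{kk}, the last component of the solution
to the Yule-Walker system G_k phi = r_k where
  (G_k)_{ij} = rho(|i - j|), (r_k)_i = rho(i), i,j = 1..k.
Equivalently, Durbin-Levinson gives phi_{kk} iteratively:
  phi_{11} = rho(1)
  phi_{kk} = [rho(k) - sum_{j=1..k-1} phi_{k-1,j} rho(k-j)]
            / [1 - sum_{j=1..k-1} phi_{k-1,j} rho(j)],
  phi_{k,j} = phi_{k-1,j} - phi_{kk} phi_{k-1,k-j},  j = 1..k-1.
Step k = 1:
  phi_11 = rho(1) = -0.7475.
Step k = 2:
  phi_22 = [rho(2) - phi_11 rho(1)] / [1 - phi_11 rho(1)] = [0.7379 - (-0.7475)(-0.7475)] / [1 - (-0.7475)(-0.7475)]
         = 0.17914375 / 0.44124375 = 0.406.
Therefore phi_{22} = 0.4060.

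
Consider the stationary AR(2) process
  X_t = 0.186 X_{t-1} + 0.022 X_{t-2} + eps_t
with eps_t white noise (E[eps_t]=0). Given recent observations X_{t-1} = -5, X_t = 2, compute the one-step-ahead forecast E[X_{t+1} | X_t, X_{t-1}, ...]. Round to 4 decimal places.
E[X_{t+1} \mid \mathcal F_t] = 0.2620

For an AR(p) model X_t = c + sum_i phi_i X_{t-i} + eps_t, the
one-step-ahead conditional mean is
  E[X_{t+1} | X_t, ...] = c + sum_i phi_i X_{t+1-i}.
Substitute known values:
  E[X_{t+1} | ...] = (0.186) * (2) + (0.022) * (-5)
                   = 0.2620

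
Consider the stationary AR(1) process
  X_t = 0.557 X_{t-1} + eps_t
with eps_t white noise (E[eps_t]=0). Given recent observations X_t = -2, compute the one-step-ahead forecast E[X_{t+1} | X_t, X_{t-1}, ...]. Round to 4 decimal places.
E[X_{t+1} \mid \mathcal F_t] = -1.1140

For an AR(p) model X_t = c + sum_i phi_i X_{t-i} + eps_t, the
one-step-ahead conditional mean is
  E[X_{t+1} | X_t, ...] = c + sum_i phi_i X_{t+1-i}.
Substitute known values:
  E[X_{t+1} | ...] = (0.557) * (-2)
                   = -1.1140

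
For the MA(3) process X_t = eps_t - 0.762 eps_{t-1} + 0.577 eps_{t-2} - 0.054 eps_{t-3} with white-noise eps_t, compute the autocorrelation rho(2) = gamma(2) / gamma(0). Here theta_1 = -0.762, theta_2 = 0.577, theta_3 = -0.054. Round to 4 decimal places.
\rho(2) = 0.3225

For an MA(q) process with theta_0 = 1, the autocovariance is
  gamma(k) = sigma^2 * sum_{i=0..q-k} theta_i * theta_{i+k},
and rho(k) = gamma(k) / gamma(0). Sigma^2 cancels.
  numerator   = (1)*(0.577) + (-0.762)*(-0.054) = 0.618148.
  denominator = (1)^2 + (-0.762)^2 + (0.577)^2 + (-0.054)^2 = 1.916489.
  rho(2) = 0.618148 / 1.916489 = 0.3225.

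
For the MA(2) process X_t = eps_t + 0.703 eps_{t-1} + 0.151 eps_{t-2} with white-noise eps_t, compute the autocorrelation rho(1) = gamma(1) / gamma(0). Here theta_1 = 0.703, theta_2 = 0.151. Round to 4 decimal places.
\rho(1) = 0.5334

For an MA(q) process with theta_0 = 1, the autocovariance is
  gamma(k) = sigma^2 * sum_{i=0..q-k} theta_i * theta_{i+k},
and rho(k) = gamma(k) / gamma(0). Sigma^2 cancels.
  numerator   = (1)*(0.703) + (0.703)*(0.151) = 0.809153.
  denominator = (1)^2 + (0.703)^2 + (0.151)^2 = 1.51701.
  rho(1) = 0.809153 / 1.51701 = 0.5334.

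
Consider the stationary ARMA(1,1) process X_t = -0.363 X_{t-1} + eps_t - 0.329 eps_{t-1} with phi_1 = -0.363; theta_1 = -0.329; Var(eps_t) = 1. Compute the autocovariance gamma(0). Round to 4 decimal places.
\gamma(0) = 1.5515

Multiply the model equation by X_{t-k} and take expectations. With theta_0 = psi_0 = 1 and psi_j the MA(infinity) weights, this gives
  gamma(k) - sum_i phi_i gamma(k-i) = c_k,
  c_k = sigma^2 * sum_{j=k..q} theta_j psi_{j-k}   (c_k = 0 for k > q),
using gamma(-m) = gamma(m).
psi-weights needed (psi_j = theta_j + sum_i phi_i psi_{j-i}):
  psi_1 = theta_1 + phi_1 = -0.329 + (-0.363) = -0.692
Right-hand sides:
  c_0 = sigma^2 (1 + theta_1 psi_1) = 1 * (1 + (-0.329)(-0.692)) = 1 * 1.227668 = 1.227668
  c_1 = sigma^2 theta_1 = 1 * (-0.329) = -0.329
  c_2 = 0
Equations for k = 0 and k = 1 (AR order 1):
  gamma(0) = phi_1 gamma(1) + c_0
  gamma(1) = phi_1 gamma(0) + c_1
Substituting the second into the first: gamma(0) (1 - phi_1^2) = c_0 + phi_1 c_1, so
  gamma(0) = (c_0 + phi_1 c_1) / (1 - phi_1^2) = (1.227668 + (-0.363)(-0.329)) / (1 - (-0.363)^2) = 1.347095 / 0.868231 = 1.55154.
Therefore gamma(0) = 1.5515 (to 4 decimal places).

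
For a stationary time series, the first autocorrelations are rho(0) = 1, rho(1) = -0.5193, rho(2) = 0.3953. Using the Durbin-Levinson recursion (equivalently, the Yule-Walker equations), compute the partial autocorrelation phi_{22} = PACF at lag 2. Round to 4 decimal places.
\phi_{22} = 0.1720

The PACF at lag k is phi_{kk}, the last component of the solution
to the Yule-Walker system G_k phi = r_k where
  (G_k)_{ij} = rho(|i - j|), (r_k)_i = rho(i), i,j = 1..k.
Equivalently, Durbin-Levinson gives phi_{kk} iteratively:
  phi_{11} = rho(1)
  phi_{kk} = [rho(k) - sum_{j=1..k-1} phi_{k-1,j} rho(k-j)]
            / [1 - sum_{j=1..k-1} phi_{k-1,j} rho(j)],
  phi_{k,j} = phi_{k-1,j} - phi_{kk} phi_{k-1,k-j},  j = 1..k-1.
Step k = 1:
  phi_11 = rho(1) = -0.5193.
Step k = 2:
  phi_22 = [rho(2) - phi_11 rho(1)] / [1 - phi_11 rho(1)] = [0.3953 - (-0.5193)(-0.5193)] / [1 - (-0.5193)(-0.5193)]
         = 0.12562751 / 0.73032751 = 0.172.
Therefore phi_{22} = 0.1720.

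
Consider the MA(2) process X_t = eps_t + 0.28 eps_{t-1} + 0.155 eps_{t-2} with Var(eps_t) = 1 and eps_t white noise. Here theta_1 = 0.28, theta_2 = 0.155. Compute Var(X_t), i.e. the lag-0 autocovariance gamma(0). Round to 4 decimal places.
\gamma(0) = 1.1024

For an MA(q) process X_t = eps_t + sum_i theta_i eps_{t-i} with
Var(eps_t) = sigma^2, the variance is
  gamma(0) = sigma^2 * (1 + sum_i theta_i^2).
  sum_i theta_i^2 = (0.28)^2 + (0.155)^2 = 0.0784 + 0.024025 = 0.102425.
  gamma(0) = 1 * (1 + 0.102425) = 1 * 1.102425 = 1.102425, which rounds to 1.1024.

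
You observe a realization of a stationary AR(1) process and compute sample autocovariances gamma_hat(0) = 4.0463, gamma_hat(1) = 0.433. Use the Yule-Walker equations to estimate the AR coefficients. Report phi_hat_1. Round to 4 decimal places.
\hat\phi_{1} = 0.1070

The Yule-Walker equations for an AR(p) process read, in matrix form,
  Gamma_p phi = r_p,   with   (Gamma_p)_{ij} = gamma(|i - j|),
                       (r_p)_i = gamma(i),   i,j = 1..p.
Substitute the sample gammas (Toeplitz matrix and right-hand side of size 1):
  Gamma_p = [[4.0463]]
  r_p     = [0.433]
With p = 1 this is the single equation gamma(0) phi_1 = gamma(1):
  phi_hat_1 = gamma(1) / gamma(0) = 0.433 / 4.0463 = 0.1070.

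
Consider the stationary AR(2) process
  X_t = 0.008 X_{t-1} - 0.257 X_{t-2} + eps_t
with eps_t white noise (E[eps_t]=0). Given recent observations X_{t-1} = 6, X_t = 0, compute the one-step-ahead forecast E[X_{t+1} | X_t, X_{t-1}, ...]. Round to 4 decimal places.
E[X_{t+1} \mid \mathcal F_t] = -1.5420

For an AR(p) model X_t = c + sum_i phi_i X_{t-i} + eps_t, the
one-step-ahead conditional mean is
  E[X_{t+1} | X_t, ...] = c + sum_i phi_i X_{t+1-i}.
Substitute known values:
  E[X_{t+1} | ...] = (0.008) * (0) + (-0.257) * (6)
                   = -1.5420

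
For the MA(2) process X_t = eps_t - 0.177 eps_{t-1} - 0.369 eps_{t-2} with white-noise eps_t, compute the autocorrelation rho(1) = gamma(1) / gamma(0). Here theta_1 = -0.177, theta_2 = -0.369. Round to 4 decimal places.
\rho(1) = -0.0957

For an MA(q) process with theta_0 = 1, the autocovariance is
  gamma(k) = sigma^2 * sum_{i=0..q-k} theta_i * theta_{i+k},
and rho(k) = gamma(k) / gamma(0). Sigma^2 cancels.
  numerator   = (1)*(-0.177) + (-0.177)*(-0.369) = -0.111687.
  denominator = (1)^2 + (-0.177)^2 + (-0.369)^2 = 1.16749.
  rho(1) = -0.111687 / 1.16749 = -0.0957.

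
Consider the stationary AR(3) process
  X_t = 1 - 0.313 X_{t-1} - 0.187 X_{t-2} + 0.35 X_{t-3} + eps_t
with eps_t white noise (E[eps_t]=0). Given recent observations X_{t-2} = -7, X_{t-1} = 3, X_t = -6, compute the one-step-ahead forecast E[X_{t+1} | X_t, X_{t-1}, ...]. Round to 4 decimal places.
E[X_{t+1} \mid \mathcal F_t] = -0.1330

For an AR(p) model X_t = c + sum_i phi_i X_{t-i} + eps_t, the
one-step-ahead conditional mean is
  E[X_{t+1} | X_t, ...] = c + sum_i phi_i X_{t+1-i}.
Substitute known values:
  E[X_{t+1} | ...] = 1 + (-0.313) * (-6) + (-0.187) * (3) + (0.35) * (-7)
                   = -0.1330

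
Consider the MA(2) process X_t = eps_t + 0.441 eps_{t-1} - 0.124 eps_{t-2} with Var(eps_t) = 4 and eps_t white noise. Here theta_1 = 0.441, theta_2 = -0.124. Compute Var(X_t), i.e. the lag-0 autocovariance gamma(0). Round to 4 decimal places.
\gamma(0) = 4.8394

For an MA(q) process X_t = eps_t + sum_i theta_i eps_{t-i} with
Var(eps_t) = sigma^2, the variance is
  gamma(0) = sigma^2 * (1 + sum_i theta_i^2).
  sum_i theta_i^2 = (0.441)^2 + (-0.124)^2 = 0.194481 + 0.015376 = 0.209857.
  gamma(0) = 4 * (1 + 0.209857) = 4 * 1.209857 = 4.839428, which rounds to 4.8394.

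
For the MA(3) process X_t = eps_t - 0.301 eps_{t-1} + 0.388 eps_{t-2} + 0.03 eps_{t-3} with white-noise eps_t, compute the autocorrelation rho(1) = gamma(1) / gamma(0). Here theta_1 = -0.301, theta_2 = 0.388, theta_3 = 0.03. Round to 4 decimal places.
\rho(1) = -0.3270

For an MA(q) process with theta_0 = 1, the autocovariance is
  gamma(k) = sigma^2 * sum_{i=0..q-k} theta_i * theta_{i+k},
and rho(k) = gamma(k) / gamma(0). Sigma^2 cancels.
  numerator   = (1)*(-0.301) + (-0.301)*(0.388) + (0.388)*(0.03) = -0.406148.
  denominator = (1)^2 + (-0.301)^2 + (0.388)^2 + (0.03)^2 = 1.242045.
  rho(1) = -0.406148 / 1.242045 = -0.3270.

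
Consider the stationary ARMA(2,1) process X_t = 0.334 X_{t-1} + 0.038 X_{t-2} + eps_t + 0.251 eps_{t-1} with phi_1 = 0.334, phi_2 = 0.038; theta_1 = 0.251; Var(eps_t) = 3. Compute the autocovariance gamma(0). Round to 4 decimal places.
\gamma(0) = 4.2267

Multiply the model equation by X_{t-k} and take expectations. With theta_0 = psi_0 = 1 and psi_j the MA(infinity) weights, this gives
  gamma(k) - sum_i phi_i gamma(k-i) = c_k,
  c_k = sigma^2 * sum_{j=k..q} theta_j psi_{j-k}   (c_k = 0 for k > q),
using gamma(-m) = gamma(m).
psi-weights needed (psi_j = theta_j + sum_i phi_i psi_{j-i}):
  psi_1 = theta_1 + phi_1 = 0.251 + (0.334) = 0.585
Right-hand sides:
  c_0 = sigma^2 (1 + theta_1 psi_1) = 3 * (1 + (0.251)(0.585)) = 3 * 1.146835 = 3.440505
  c_1 = sigma^2 theta_1 = 3 * (0.251) = 0.753
  c_2 = 0
Equations for k = 0, 1, 2 (AR order 2, c_2 = 0):
  (E0) gamma(0) = phi_1 gamma(1) + phi_2 gamma(2) + c_0
  (E1) gamma(1) = phi_1 gamma(0) + phi_2 gamma(1) + c_1
  (E2) gamma(2) = phi_1 gamma(1) + phi_2 gamma(0)
From (E1): gamma(1) = A gamma(0) + B with
  A = phi_1 / (1 - phi_2) = 0.334 / 0.962 = 0.347193,   B = c_1 / (1 - phi_2) = 0.753 / 0.962 = 0.782744.
Insert (E2) into (E0): gamma(0) (1 - phi_2^2) = phi_1 (1 + phi_2) gamma(1) + c_0.
  phi_1 (1 + phi_2) = (0.334)(1.038) = 0.346692,   1 - phi_2^2 = 0.998556.
Replace gamma(1) by A gamma(0) + B and collect gamma(0):
  gamma(0) [0.998556 - (0.346692)(0.347193)] = (0.346692)(0.782744) + 3.440505
  gamma(0) * 0.878187 = 3.711876
  gamma(0) = 3.711876 / 0.878187 = 4.22675.
Therefore gamma(0) = 4.2267 (to 4 decimal places).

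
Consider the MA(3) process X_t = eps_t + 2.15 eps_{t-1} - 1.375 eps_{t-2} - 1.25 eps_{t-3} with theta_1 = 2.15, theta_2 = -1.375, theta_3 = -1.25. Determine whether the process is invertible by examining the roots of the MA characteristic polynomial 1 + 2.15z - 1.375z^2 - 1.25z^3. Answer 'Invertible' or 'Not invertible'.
\text{Not invertible}

The MA(q) characteristic polynomial is P(z) = 1 + 2.15z - 1.375z^2 - 1.25z^3.
Invertibility requires all roots to lie outside the unit circle, i.e. |z| > 1 for every root.
Degree 3: look for a simple real root z0 first, then factor out (1 - z/z0) and solve the remaining quadratic.
Testing z0 = -0.4: P(-0.4) = 1 + (2.15)(-0.4) + (-1.375)(-0.4)^2 + (-1.25)(-0.4)^3
  = 1 + (-0.86) + (-0.22) + (0.08) = 0.  So z_0 = -0.4 is a root, |z_0| = 0.4.
Divide out the factor (1 + 2.5 z) = (1 - z/z0) (since 1/z0 = -2.5):
  P(z) = (1 + 2.5 z)(1 + (-0.35) z + (-0.5) z^2)
  [check: z-coef -0.35 - (-2.5) = 2.15; z^2-coef -0.5 - (-2.5)(-0.35) = -1.375; z^3-coef -(-2.5)(-0.5) = -1.25.]
Remaining roots from the quadratic factor 1 + (-0.35) z + (-0.5) z^2:
  Set 1 + (-0.35) z + (-0.5) z^2 = 0, i.e. a z^2 + b z + c = 0 with a = -0.5, b = -0.35, c = 1.
  Discriminant D = b^2 - 4ac = (-0.35)^2 - 4*(-0.5)*1 = 0.1225 - (-2) = 2.1225.
  D >= 0, so the roots are real: z = (-b +/- sqrt(D)) / (2a) = (0.35 +/- 1.45688) / (-1).
    z_1 = (0.35 + 1.45688) / (-1) = -1.8069,   |z_1| = 1.8069.
    z_2 = (0.35 - 1.45688) / (-1) = 1.1069,   |z_2| = 1.1069.
Moduli of all roots: 0.4000, 1.8069, 1.1069.
All moduli strictly greater than 1? No.
Verdict: Not invertible.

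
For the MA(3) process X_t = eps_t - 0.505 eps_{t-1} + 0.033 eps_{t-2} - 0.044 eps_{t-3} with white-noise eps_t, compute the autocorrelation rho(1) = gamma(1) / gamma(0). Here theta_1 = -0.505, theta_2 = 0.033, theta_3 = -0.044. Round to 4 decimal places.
\rho(1) = -0.4158

For an MA(q) process with theta_0 = 1, the autocovariance is
  gamma(k) = sigma^2 * sum_{i=0..q-k} theta_i * theta_{i+k},
and rho(k) = gamma(k) / gamma(0). Sigma^2 cancels.
  numerator   = (1)*(-0.505) + (-0.505)*(0.033) + (0.033)*(-0.044) = -0.523117.
  denominator = (1)^2 + (-0.505)^2 + (0.033)^2 + (-0.044)^2 = 1.25805.
  rho(1) = -0.523117 / 1.25805 = -0.4158.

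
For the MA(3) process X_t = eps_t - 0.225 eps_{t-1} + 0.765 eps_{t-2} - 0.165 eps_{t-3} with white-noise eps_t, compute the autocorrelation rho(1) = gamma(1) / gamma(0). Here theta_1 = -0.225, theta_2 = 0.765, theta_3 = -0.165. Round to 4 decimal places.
\rho(1) = -0.3147

For an MA(q) process with theta_0 = 1, the autocovariance is
  gamma(k) = sigma^2 * sum_{i=0..q-k} theta_i * theta_{i+k},
and rho(k) = gamma(k) / gamma(0). Sigma^2 cancels.
  numerator   = (1)*(-0.225) + (-0.225)*(0.765) + (0.765)*(-0.165) = -0.52335.
  denominator = (1)^2 + (-0.225)^2 + (0.765)^2 + (-0.165)^2 = 1.663075.
  rho(1) = -0.52335 / 1.663075 = -0.3147.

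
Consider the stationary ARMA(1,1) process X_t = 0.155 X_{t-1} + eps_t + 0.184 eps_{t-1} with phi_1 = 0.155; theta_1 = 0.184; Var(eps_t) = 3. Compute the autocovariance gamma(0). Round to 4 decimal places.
\gamma(0) = 3.3532

Multiply the model equation by X_{t-k} and take expectations. With theta_0 = psi_0 = 1 and psi_j the MA(infinity) weights, this gives
  gamma(k) - sum_i phi_i gamma(k-i) = c_k,
  c_k = sigma^2 * sum_{j=k..q} theta_j psi_{j-k}   (c_k = 0 for k > q),
using gamma(-m) = gamma(m).
psi-weights needed (psi_j = theta_j + sum_i phi_i psi_{j-i}):
  psi_1 = theta_1 + phi_1 = 0.184 + (0.155) = 0.339
Right-hand sides:
  c_0 = sigma^2 (1 + theta_1 psi_1) = 3 * (1 + (0.184)(0.339)) = 3 * 1.062376 = 3.187128
  c_1 = sigma^2 theta_1 = 3 * (0.184) = 0.552
  c_2 = 0
Equations for k = 0 and k = 1 (AR order 1):
  gamma(0) = phi_1 gamma(1) + c_0
  gamma(1) = phi_1 gamma(0) + c_1
Substituting the second into the first: gamma(0) (1 - phi_1^2) = c_0 + phi_1 c_1, so
  gamma(0) = (c_0 + phi_1 c_1) / (1 - phi_1^2) = (3.187128 + (0.155)(0.552)) / (1 - (0.155)^2) = 3.272688 / 0.975975 = 3.35325.
Therefore gamma(0) = 3.3532 (to 4 decimal places).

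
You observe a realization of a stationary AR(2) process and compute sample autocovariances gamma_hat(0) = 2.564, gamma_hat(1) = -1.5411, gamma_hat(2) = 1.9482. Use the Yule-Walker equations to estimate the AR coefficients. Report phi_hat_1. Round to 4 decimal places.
\hat\phi_{1} = -0.2260

The Yule-Walker equations for an AR(p) process read, in matrix form,
  Gamma_p phi = r_p,   with   (Gamma_p)_{ij} = gamma(|i - j|),
                       (r_p)_i = gamma(i),   i,j = 1..p.
Substitute the sample gammas (Toeplitz matrix and right-hand side of size 2):
  Gamma_p = [[2.564, -1.5411], [-1.5411, 2.564]]
  r_p     = [-1.5411, 1.9482]
Written out:
  2.564 phi_1 - 1.5411 phi_2 = -1.5411
  -1.5411 phi_1 + 2.564 phi_2 = 1.9482
Solve by Cramer's rule:
  det = gamma(0)^2 - gamma(1)^2 = (2.564)^2 - (-1.5411)^2 = 6.574096 - 2.37498921 = 4.19910679
  phi_hat_1 = [gamma(1) gamma(0) - gamma(1) gamma(2)] / det = [(-1.5411)(2.564) - (-1.5411)(1.9482)] / 4.19910679 = -0.94900938 / 4.19910679 = -0.226
  phi_hat_2 = [gamma(0) gamma(2) - gamma(1)^2] / det = [(2.564)(1.9482) - (-1.5411)^2] / 4.19910679 = 2.62019559 / 4.19910679 = 0.624
So phi_hat = [-0.2260, 0.6240].
Therefore phi_hat_1 = -0.2260.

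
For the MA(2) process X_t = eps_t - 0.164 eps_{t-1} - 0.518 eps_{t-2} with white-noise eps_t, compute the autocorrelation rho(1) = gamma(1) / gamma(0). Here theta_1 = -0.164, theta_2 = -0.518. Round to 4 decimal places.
\rho(1) = -0.0610

For an MA(q) process with theta_0 = 1, the autocovariance is
  gamma(k) = sigma^2 * sum_{i=0..q-k} theta_i * theta_{i+k},
and rho(k) = gamma(k) / gamma(0). Sigma^2 cancels.
  numerator   = (1)*(-0.164) + (-0.164)*(-0.518) = -0.079048.
  denominator = (1)^2 + (-0.164)^2 + (-0.518)^2 = 1.29522.
  rho(1) = -0.079048 / 1.29522 = -0.0610.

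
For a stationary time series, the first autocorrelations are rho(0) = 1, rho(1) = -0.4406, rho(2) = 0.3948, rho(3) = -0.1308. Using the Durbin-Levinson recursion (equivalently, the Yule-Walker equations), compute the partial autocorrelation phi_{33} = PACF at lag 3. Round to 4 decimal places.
\phi_{33} = 0.1449

The PACF at lag k is phi_{kk}, the last component of the solution
to the Yule-Walker system G_k phi = r_k where
  (G_k)_{ij} = rho(|i - j|), (r_k)_i = rho(i), i,j = 1..k.
Equivalently, Durbin-Levinson gives phi_{kk} iteratively:
  phi_{11} = rho(1)
  phi_{kk} = [rho(k) - sum_{j=1..k-1} phi_{k-1,j} rho(k-j)]
            / [1 - sum_{j=1..k-1} phi_{k-1,j} rho(j)],
  phi_{k,j} = phi_{k-1,j} - phi_{kk} phi_{k-1,k-j},  j = 1..k-1.
Step k = 1:
  phi_11 = rho(1) = -0.4406.
Step k = 2:
  phi_22 = [rho(2) - phi_11 rho(1)] / [1 - phi_11 rho(1)] = [0.3948 - (-0.4406)(-0.4406)] / [1 - (-0.4406)(-0.4406)]
         = 0.20067164 / 0.80587164 = 0.249012.
  Update: phi_21 = phi_11 - phi_22 phi_11 = -0.4406 - (0.249012)(-0.4406) = -0.330885.
Step k = 3:
  phi_33 = [rho(3) - phi_21 rho(2) - phi_22 rho(1)] / [1 - phi_21 rho(1) - phi_22 rho(2)]
    numerator   = -0.1308 - (-0.330885)(0.3948) - (0.249012)(-0.4406) = 0.10954819
    denominator = 1 - (-0.330885)(-0.4406) - (0.249012)(0.3948) = 0.75590201
  phi_33 = 0.10954819 / 0.75590201 = 0.1449.
Therefore phi_{33} = 0.1449.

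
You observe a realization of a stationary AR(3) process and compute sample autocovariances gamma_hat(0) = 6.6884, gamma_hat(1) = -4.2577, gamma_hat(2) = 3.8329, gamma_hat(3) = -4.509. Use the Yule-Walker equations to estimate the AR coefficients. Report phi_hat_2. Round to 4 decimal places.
\hat\phi_{2} = 0.0880

The Yule-Walker equations for an AR(p) process read, in matrix form,
  Gamma_p phi = r_p,   with   (Gamma_p)_{ij} = gamma(|i - j|),
                       (r_p)_i = gamma(i),   i,j = 1..p.
Substitute the sample gammas (Toeplitz matrix and right-hand side of size 3):
  Gamma_p = [[6.6884, -4.2577, 3.8329], [-4.2577, 6.6884, -4.2577], [3.8329, -4.2577, 6.6884]]
  r_p     = [-4.2577, 3.8329, -4.509]
Written out (R1..R3):
  (R1) 6.6884 phi_1 - 4.2577 phi_2 + 3.8329 phi_3 = -4.2577
  (R2) -4.2577 phi_1 + 6.6884 phi_2 - 4.2577 phi_3 = 3.8329
  (R3) 3.8329 phi_1 - 4.2577 phi_2 + 6.6884 phi_3 = -4.509
Gaussian elimination:
  R2 <- R2 - (-4.2577/6.6884) R1 = R2 - (-0.63658) R1:  3.978034 phi_2 - 1.817753 phi_3 = 1.122534
  R3 <- R3 - (3.8329/6.6884) R1 = R3 - (0.573067) R1:  -1.817753 phi_2 + 4.491892 phi_3 = -2.069053
  R3 <- R3 - (-1.817753/3.978034) R2 = R3 - (-0.456948) R2:  3.661274 phi_3 = -1.556114
Back-substitution:
  phi_hat_3 = -1.556114 / 3.661274 = -0.42502
  phi_hat_2 = (1.122534 - (-1.817753)(-0.42502)) / 3.978034 = 0.087971
  phi_hat_1 = (-4.2577 - (-4.2577)(0.087971) - (3.8329)(-0.42502)) / 6.6884 = -0.337014
So phi_hat = [-0.3370, 0.0880, -0.4250].
Therefore phi_hat_2 = 0.0880.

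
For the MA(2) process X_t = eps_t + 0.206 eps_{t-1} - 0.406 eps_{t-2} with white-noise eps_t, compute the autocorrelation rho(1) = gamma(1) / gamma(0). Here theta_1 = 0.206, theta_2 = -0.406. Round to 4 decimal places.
\rho(1) = 0.1014

For an MA(q) process with theta_0 = 1, the autocovariance is
  gamma(k) = sigma^2 * sum_{i=0..q-k} theta_i * theta_{i+k},
and rho(k) = gamma(k) / gamma(0). Sigma^2 cancels.
  numerator   = (1)*(0.206) + (0.206)*(-0.406) = 0.122364.
  denominator = (1)^2 + (0.206)^2 + (-0.406)^2 = 1.207272.
  rho(1) = 0.122364 / 1.207272 = 0.1014.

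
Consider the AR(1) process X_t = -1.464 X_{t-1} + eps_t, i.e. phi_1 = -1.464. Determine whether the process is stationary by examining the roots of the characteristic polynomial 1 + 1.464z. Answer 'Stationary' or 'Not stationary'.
\text{Not stationary}

The AR(p) characteristic polynomial is P(z) = 1 + 1.464z.
Stationarity requires all roots to lie outside the unit circle, i.e. |z| > 1 for every root.
This is linear in z: 1 + (1.464) z = 0  =>  z = -1/(1.464) = -0.68306,  |z| = 0.68306.
Moduli of all roots: 0.6831.
All moduli strictly greater than 1? No.
Verdict: Not stationary.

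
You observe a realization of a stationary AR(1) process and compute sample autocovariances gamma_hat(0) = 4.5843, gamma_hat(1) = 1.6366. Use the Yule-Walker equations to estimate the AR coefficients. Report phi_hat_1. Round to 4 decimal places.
\hat\phi_{1} = 0.3570

The Yule-Walker equations for an AR(p) process read, in matrix form,
  Gamma_p phi = r_p,   with   (Gamma_p)_{ij} = gamma(|i - j|),
                       (r_p)_i = gamma(i),   i,j = 1..p.
Substitute the sample gammas (Toeplitz matrix and right-hand side of size 1):
  Gamma_p = [[4.5843]]
  r_p     = [1.6366]
With p = 1 this is the single equation gamma(0) phi_1 = gamma(1):
  phi_hat_1 = gamma(1) / gamma(0) = 1.6366 / 4.5843 = 0.3570.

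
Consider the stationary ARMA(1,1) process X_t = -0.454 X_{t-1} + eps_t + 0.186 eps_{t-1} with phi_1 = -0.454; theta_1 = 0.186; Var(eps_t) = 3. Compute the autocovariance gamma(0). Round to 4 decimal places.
\gamma(0) = 3.2714

Multiply the model equation by X_{t-k} and take expectations. With theta_0 = psi_0 = 1 and psi_j the MA(infinity) weights, this gives
  gamma(k) - sum_i phi_i gamma(k-i) = c_k,
  c_k = sigma^2 * sum_{j=k..q} theta_j psi_{j-k}   (c_k = 0 for k > q),
using gamma(-m) = gamma(m).
psi-weights needed (psi_j = theta_j + sum_i phi_i psi_{j-i}):
  psi_1 = theta_1 + phi_1 = 0.186 + (-0.454) = -0.268
Right-hand sides:
  c_0 = sigma^2 (1 + theta_1 psi_1) = 3 * (1 + (0.186)(-0.268)) = 3 * 0.950152 = 2.850456
  c_1 = sigma^2 theta_1 = 3 * (0.186) = 0.558
  c_2 = 0
Equations for k = 0 and k = 1 (AR order 1):
  gamma(0) = phi_1 gamma(1) + c_0
  gamma(1) = phi_1 gamma(0) + c_1
Substituting the second into the first: gamma(0) (1 - phi_1^2) = c_0 + phi_1 c_1, so
  gamma(0) = (c_0 + phi_1 c_1) / (1 - phi_1^2) = (2.850456 + (-0.454)(0.558)) / (1 - (-0.454)^2) = 2.597124 / 0.793884 = 3.271415.
Therefore gamma(0) = 3.2714 (to 4 decimal places).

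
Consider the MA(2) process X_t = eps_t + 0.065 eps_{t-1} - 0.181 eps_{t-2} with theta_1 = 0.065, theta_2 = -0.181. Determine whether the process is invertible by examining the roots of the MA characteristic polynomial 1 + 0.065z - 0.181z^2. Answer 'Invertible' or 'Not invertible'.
\text{Invertible}

The MA(q) characteristic polynomial is P(z) = 1 + 0.065z - 0.181z^2.
Invertibility requires all roots to lie outside the unit circle, i.e. |z| > 1 for every root.
Set 1 + (0.065) z + (-0.181) z^2 = 0, i.e. a z^2 + b z + c = 0 with a = -0.181, b = 0.065, c = 1.
Discriminant D = b^2 - 4ac = (0.065)^2 - 4*(-0.181)*1 = 0.004225 - (-0.724) = 0.728225.
D >= 0, so the roots are real: z = (-b +/- sqrt(D)) / (2a) = (-0.065 +/- 0.853361) / (-0.362).
  z_1 = (-0.065 + 0.853361) / (-0.362) = -2.1778,   |z_1| = 2.1778.
  z_2 = (-0.065 - 0.853361) / (-0.362) = 2.5369,   |z_2| = 2.5369.
Moduli of all roots: 2.1778, 2.5369.
All moduli strictly greater than 1? Yes.
Verdict: Invertible.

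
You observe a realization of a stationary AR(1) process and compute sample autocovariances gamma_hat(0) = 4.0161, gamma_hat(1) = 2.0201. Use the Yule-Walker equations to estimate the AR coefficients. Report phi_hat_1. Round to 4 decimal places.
\hat\phi_{1} = 0.5030

The Yule-Walker equations for an AR(p) process read, in matrix form,
  Gamma_p phi = r_p,   with   (Gamma_p)_{ij} = gamma(|i - j|),
                       (r_p)_i = gamma(i),   i,j = 1..p.
Substitute the sample gammas (Toeplitz matrix and right-hand side of size 1):
  Gamma_p = [[4.0161]]
  r_p     = [2.0201]
With p = 1 this is the single equation gamma(0) phi_1 = gamma(1):
  phi_hat_1 = gamma(1) / gamma(0) = 2.0201 / 4.0161 = 0.5030.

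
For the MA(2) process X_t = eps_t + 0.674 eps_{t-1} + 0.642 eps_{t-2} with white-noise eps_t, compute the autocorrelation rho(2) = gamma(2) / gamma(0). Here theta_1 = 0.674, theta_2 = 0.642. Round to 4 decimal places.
\rho(2) = 0.3440

For an MA(q) process with theta_0 = 1, the autocovariance is
  gamma(k) = sigma^2 * sum_{i=0..q-k} theta_i * theta_{i+k},
and rho(k) = gamma(k) / gamma(0). Sigma^2 cancels.
  numerator   = (1)*(0.642) = 0.642.
  denominator = (1)^2 + (0.674)^2 + (0.642)^2 = 1.86644.
  rho(2) = 0.642 / 1.86644 = 0.3440.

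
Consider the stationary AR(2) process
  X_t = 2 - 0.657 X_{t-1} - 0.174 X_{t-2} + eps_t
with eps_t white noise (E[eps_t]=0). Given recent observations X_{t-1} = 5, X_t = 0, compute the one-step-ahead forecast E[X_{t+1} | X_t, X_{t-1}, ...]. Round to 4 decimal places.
E[X_{t+1} \mid \mathcal F_t] = 1.1300

For an AR(p) model X_t = c + sum_i phi_i X_{t-i} + eps_t, the
one-step-ahead conditional mean is
  E[X_{t+1} | X_t, ...] = c + sum_i phi_i X_{t+1-i}.
Substitute known values:
  E[X_{t+1} | ...] = 2 + (-0.657) * (0) + (-0.174) * (5)
                   = 1.1300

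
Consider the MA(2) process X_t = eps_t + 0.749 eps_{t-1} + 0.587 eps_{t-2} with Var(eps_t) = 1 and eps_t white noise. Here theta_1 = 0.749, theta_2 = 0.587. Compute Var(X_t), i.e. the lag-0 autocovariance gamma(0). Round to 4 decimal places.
\gamma(0) = 1.9056

For an MA(q) process X_t = eps_t + sum_i theta_i eps_{t-i} with
Var(eps_t) = sigma^2, the variance is
  gamma(0) = sigma^2 * (1 + sum_i theta_i^2).
  sum_i theta_i^2 = (0.749)^2 + (0.587)^2 = 0.561001 + 0.344569 = 0.90557.
  gamma(0) = 1 * (1 + 0.90557) = 1 * 1.90557 = 1.90557, which rounds to 1.9056.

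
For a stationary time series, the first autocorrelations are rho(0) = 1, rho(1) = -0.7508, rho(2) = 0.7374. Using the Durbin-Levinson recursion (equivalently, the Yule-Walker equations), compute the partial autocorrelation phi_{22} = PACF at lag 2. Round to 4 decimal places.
\phi_{22} = 0.3981

The PACF at lag k is phi_{kk}, the last component of the solution
to the Yule-Walker system G_k phi = r_k where
  (G_k)_{ij} = rho(|i - j|), (r_k)_i = rho(i), i,j = 1..k.
Equivalently, Durbin-Levinson gives phi_{kk} iteratively:
  phi_{11} = rho(1)
  phi_{kk} = [rho(k) - sum_{j=1..k-1} phi_{k-1,j} rho(k-j)]
            / [1 - sum_{j=1..k-1} phi_{k-1,j} rho(j)],
  phi_{k,j} = phi_{k-1,j} - phi_{kk} phi_{k-1,k-j},  j = 1..k-1.
Step k = 1:
  phi_11 = rho(1) = -0.7508.
Step k = 2:
  phi_22 = [rho(2) - phi_11 rho(1)] / [1 - phi_11 rho(1)] = [0.7374 - (-0.7508)(-0.7508)] / [1 - (-0.7508)(-0.7508)]
         = 0.17369936 / 0.43629936 = 0.3981.
Therefore phi_{22} = 0.3981.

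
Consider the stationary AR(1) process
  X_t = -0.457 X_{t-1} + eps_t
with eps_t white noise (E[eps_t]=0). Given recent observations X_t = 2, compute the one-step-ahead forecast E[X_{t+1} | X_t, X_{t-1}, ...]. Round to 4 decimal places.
E[X_{t+1} \mid \mathcal F_t] = -0.9140

For an AR(p) model X_t = c + sum_i phi_i X_{t-i} + eps_t, the
one-step-ahead conditional mean is
  E[X_{t+1} | X_t, ...] = c + sum_i phi_i X_{t+1-i}.
Substitute known values:
  E[X_{t+1} | ...] = (-0.457) * (2)
                   = -0.9140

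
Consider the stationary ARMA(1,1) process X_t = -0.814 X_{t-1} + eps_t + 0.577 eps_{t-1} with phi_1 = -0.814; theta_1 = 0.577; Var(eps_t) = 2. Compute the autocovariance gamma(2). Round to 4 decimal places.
\gamma(2) = 0.6064

Multiply the model equation by X_{t-k} and take expectations. With theta_0 = psi_0 = 1 and psi_j the MA(infinity) weights, this gives
  gamma(k) - sum_i phi_i gamma(k-i) = c_k,
  c_k = sigma^2 * sum_{j=k..q} theta_j psi_{j-k}   (c_k = 0 for k > q),
using gamma(-m) = gamma(m).
psi-weights needed (psi_j = theta_j + sum_i phi_i psi_{j-i}):
  psi_1 = theta_1 + phi_1 = 0.577 + (-0.814) = -0.237
Right-hand sides:
  c_0 = sigma^2 (1 + theta_1 psi_1) = 2 * (1 + (0.577)(-0.237)) = 2 * 0.863251 = 1.726502
  c_1 = sigma^2 theta_1 = 2 * (0.577) = 1.154
  c_2 = 0
Equations for k = 0 and k = 1 (AR order 1):
  gamma(0) = phi_1 gamma(1) + c_0
  gamma(1) = phi_1 gamma(0) + c_1
Substituting the second into the first: gamma(0) (1 - phi_1^2) = c_0 + phi_1 c_1, so
  gamma(0) = (c_0 + phi_1 c_1) / (1 - phi_1^2) = (1.726502 + (-0.814)(1.154)) / (1 - (-0.814)^2) = 0.787146 / 0.337404 = 2.332948.
  gamma(1) = phi_1 gamma(0) + c_1 = (-0.814)(2.332948) + (1.154) = -0.74502.
For k = 2 (> q): gamma(2) = phi_1 gamma(1) = (-0.814)(-0.74502) = 0.606446.
Therefore gamma(2) = 0.6064 (to 4 decimal places).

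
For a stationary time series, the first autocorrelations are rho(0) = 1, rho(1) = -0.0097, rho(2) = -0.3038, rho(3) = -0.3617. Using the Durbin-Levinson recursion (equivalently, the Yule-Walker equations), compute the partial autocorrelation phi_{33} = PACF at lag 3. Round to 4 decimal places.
\phi_{33} = -0.4060

The PACF at lag k is phi_{kk}, the last component of the solution
to the Yule-Walker system G_k phi = r_k where
  (G_k)_{ij} = rho(|i - j|), (r_k)_i = rho(i), i,j = 1..k.
Equivalently, Durbin-Levinson gives phi_{kk} iteratively:
  phi_{11} = rho(1)
  phi_{kk} = [rho(k) - sum_{j=1..k-1} phi_{k-1,j} rho(k-j)]
            / [1 - sum_{j=1..k-1} phi_{k-1,j} rho(j)],
  phi_{k,j} = phi_{k-1,j} - phi_{kk} phi_{k-1,k-j},  j = 1..k-1.
Step k = 1:
  phi_11 = rho(1) = -0.0097.
Step k = 2:
  phi_22 = [rho(2) - phi_11 rho(1)] / [1 - phi_11 rho(1)] = [-0.3038 - (-0.0097)(-0.0097)] / [1 - (-0.0097)(-0.0097)]
         = -0.30389409 / 0.99990591 = -0.303923.
  Update: phi_21 = phi_11 - phi_22 phi_11 = -0.0097 - (-0.303923)(-0.0097) = -0.012648.
Step k = 3:
  phi_33 = [rho(3) - phi_21 rho(2) - phi_22 rho(1)] / [1 - phi_21 rho(1) - phi_22 rho(2)]
    numerator   = -0.3617 - (-0.012648)(-0.3038) - (-0.303923)(-0.0097) = -0.36849053
    denominator = 1 - (-0.012648)(-0.0097) - (-0.303923)(-0.3038) = 0.9075456
  phi_33 = -0.36849053 / 0.9075456 = -0.406.
Therefore phi_{33} = -0.4060.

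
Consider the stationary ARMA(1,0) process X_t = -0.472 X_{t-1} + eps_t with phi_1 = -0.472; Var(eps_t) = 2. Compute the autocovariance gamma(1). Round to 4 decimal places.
\gamma(1) = -1.2146

Multiply the model equation by X_{t-k} and take expectations. With theta_0 = psi_0 = 1 and psi_j the MA(infinity) weights, this gives
  gamma(k) - sum_i phi_i gamma(k-i) = c_k,
  c_k = sigma^2 * sum_{j=k..q} theta_j psi_{j-k}   (c_k = 0 for k > q),
using gamma(-m) = gamma(m).
Pure AR (q = 0): c_0 = sigma^2 = 2, c_k = 0 for k >= 1.
Equations for k = 0 and k = 1 (AR order 1):
  gamma(0) = phi_1 gamma(1) + c_0
  gamma(1) = phi_1 gamma(0) + c_1
Substituting the second into the first: gamma(0) (1 - phi_1^2) = c_0 + phi_1 c_1, so
  gamma(0) = c_0 / (1 - phi_1^2) = 2 / (1 - (-0.472)^2) = 2 / 0.777216 = 2.573287.
  gamma(1) = phi_1 gamma(0) = (-0.472)(2.573287) = -1.214592.
Therefore gamma(1) = -1.2146 (to 4 decimal places).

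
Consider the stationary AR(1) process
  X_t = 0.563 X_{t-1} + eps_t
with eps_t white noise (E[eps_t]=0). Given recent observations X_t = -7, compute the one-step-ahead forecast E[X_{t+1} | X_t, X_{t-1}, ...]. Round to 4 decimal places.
E[X_{t+1} \mid \mathcal F_t] = -3.9410

For an AR(p) model X_t = c + sum_i phi_i X_{t-i} + eps_t, the
one-step-ahead conditional mean is
  E[X_{t+1} | X_t, ...] = c + sum_i phi_i X_{t+1-i}.
Substitute known values:
  E[X_{t+1} | ...] = (0.563) * (-7)
                   = -3.9410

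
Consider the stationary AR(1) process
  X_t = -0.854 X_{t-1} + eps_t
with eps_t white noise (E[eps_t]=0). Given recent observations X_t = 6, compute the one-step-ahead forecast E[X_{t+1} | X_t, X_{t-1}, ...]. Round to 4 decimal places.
E[X_{t+1} \mid \mathcal F_t] = -5.1240

For an AR(p) model X_t = c + sum_i phi_i X_{t-i} + eps_t, the
one-step-ahead conditional mean is
  E[X_{t+1} | X_t, ...] = c + sum_i phi_i X_{t+1-i}.
Substitute known values:
  E[X_{t+1} | ...] = (-0.854) * (6)
                   = -5.1240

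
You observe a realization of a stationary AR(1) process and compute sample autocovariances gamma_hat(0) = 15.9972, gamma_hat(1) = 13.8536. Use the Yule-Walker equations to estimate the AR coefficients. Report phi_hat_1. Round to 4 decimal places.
\hat\phi_{1} = 0.8660

The Yule-Walker equations for an AR(p) process read, in matrix form,
  Gamma_p phi = r_p,   with   (Gamma_p)_{ij} = gamma(|i - j|),
                       (r_p)_i = gamma(i),   i,j = 1..p.
Substitute the sample gammas (Toeplitz matrix and right-hand side of size 1):
  Gamma_p = [[15.9972]]
  r_p     = [13.8536]
With p = 1 this is the single equation gamma(0) phi_1 = gamma(1):
  phi_hat_1 = gamma(1) / gamma(0) = 13.8536 / 15.9972 = 0.8660.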